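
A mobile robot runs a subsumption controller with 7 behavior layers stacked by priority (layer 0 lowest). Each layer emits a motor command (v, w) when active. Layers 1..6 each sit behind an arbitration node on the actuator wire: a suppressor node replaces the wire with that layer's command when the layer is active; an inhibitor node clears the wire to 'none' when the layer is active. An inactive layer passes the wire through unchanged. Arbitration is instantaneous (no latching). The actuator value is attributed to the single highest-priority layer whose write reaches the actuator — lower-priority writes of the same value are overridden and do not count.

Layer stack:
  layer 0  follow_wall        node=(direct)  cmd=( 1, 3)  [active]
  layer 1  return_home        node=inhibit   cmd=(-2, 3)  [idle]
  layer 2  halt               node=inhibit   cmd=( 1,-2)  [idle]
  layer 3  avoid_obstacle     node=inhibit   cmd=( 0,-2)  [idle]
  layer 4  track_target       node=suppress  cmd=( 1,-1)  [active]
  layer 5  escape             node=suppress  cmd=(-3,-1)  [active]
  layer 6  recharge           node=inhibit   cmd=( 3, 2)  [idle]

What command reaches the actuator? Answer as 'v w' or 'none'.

-3 -1

layer 0 (follow_wall) active — direct: (1, 3)
layer 1 (return_home) idle — unchanged: (1, 3)
layer 2 (halt) idle — unchanged: (1, 3)
layer 3 (avoid_obstacle) idle — unchanged: (1, 3)
layer 4 (track_target) active — suppresses: (1, -1)
layer 5 (escape) active — suppresses: (-3, -1)
layer 6 (recharge) idle — unchanged: (-3, -1)
→ actuator (-3, -1)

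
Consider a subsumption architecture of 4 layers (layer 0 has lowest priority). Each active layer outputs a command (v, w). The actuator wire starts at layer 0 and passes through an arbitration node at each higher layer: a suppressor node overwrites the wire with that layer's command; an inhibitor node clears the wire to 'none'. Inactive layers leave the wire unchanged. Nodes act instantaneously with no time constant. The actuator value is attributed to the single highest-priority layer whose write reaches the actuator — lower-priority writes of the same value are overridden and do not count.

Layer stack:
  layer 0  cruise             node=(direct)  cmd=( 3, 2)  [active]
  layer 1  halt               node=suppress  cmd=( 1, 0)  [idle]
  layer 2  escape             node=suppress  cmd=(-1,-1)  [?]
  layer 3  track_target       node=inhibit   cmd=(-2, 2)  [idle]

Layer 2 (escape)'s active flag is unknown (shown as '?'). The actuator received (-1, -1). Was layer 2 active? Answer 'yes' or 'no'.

If layer 2 is active=yes:
  actuator would be (-1, -1)
If layer 2 is active=no:
  actuator would be (3, 2)
Observed (-1, -1), so layer 2 was active.

yes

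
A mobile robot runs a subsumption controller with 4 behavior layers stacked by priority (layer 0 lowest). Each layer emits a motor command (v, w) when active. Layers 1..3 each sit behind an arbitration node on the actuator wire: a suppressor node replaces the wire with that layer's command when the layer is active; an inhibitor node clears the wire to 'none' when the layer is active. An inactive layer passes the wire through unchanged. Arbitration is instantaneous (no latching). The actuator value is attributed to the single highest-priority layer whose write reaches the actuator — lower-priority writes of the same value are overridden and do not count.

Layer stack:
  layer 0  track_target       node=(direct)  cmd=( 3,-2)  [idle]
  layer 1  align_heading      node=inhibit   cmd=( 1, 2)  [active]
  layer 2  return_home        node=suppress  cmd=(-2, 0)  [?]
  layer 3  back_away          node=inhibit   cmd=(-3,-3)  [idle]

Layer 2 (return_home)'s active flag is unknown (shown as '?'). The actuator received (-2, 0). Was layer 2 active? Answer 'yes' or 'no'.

yes

If layer 2 is active=yes:
  actuator would be (-2, 0)
If layer 2 is active=no:
  actuator would be none
Observed (-2, 0), so layer 2 was active.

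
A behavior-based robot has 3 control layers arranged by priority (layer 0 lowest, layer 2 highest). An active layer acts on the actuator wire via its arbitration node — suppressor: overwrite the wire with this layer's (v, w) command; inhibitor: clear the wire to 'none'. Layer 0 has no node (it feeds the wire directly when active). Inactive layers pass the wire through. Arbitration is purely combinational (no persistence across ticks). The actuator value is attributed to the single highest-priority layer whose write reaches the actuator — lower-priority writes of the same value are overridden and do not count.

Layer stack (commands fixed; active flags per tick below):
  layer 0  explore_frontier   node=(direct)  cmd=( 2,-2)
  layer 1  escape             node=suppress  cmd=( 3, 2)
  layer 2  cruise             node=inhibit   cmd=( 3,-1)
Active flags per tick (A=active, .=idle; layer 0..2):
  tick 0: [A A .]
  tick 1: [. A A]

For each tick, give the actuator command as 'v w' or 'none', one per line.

3 2
none

tick 0:
  [0] explore_frontier on; wire := (2, -2)
  [1] escape on (suppress); wire := (3, 2)
  [2] cruise off; pass (3, 2)
  output (3, 2)
tick 1:
  [0] explore_frontier off; wire := none
  [1] escape on (suppress); wire := (3, 2)
  [2] cruise on (inhibit); wire := none
  output none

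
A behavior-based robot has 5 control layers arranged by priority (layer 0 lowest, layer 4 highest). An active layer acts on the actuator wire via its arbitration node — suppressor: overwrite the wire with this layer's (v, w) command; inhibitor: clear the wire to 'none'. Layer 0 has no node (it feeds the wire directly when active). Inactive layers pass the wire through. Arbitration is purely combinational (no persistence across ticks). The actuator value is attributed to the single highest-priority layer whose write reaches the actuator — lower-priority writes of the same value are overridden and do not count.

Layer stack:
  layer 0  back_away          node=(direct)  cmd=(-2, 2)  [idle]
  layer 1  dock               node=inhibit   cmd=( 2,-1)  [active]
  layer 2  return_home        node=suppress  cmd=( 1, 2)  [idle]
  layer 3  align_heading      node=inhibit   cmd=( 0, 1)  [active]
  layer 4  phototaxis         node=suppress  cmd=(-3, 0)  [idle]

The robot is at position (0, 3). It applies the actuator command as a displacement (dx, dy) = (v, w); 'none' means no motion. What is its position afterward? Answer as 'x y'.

0 3

[0] back_away off; wire := none
[1] dock on (inhibit); wire := none
[2] return_home off; pass none
[3] align_heading on (inhibit); wire := none
[4] phototaxis off; pass none
output none
position: (0, 3) + none = (0, 3)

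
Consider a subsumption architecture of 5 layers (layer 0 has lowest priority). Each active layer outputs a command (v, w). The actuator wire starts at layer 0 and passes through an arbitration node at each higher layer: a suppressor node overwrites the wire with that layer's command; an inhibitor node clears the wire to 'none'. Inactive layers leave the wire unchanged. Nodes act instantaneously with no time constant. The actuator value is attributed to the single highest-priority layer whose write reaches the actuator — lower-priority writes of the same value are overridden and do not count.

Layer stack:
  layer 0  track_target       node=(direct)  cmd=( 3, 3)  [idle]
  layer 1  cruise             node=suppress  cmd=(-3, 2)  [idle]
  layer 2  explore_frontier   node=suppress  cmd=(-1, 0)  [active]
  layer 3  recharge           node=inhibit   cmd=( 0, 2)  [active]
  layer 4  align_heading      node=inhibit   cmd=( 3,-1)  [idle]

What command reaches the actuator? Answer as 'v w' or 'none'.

[0] track_target off; wire := none
[1] cruise off; pass none
[2] explore_frontier on (suppress); wire := (-1, 0)
[3] recharge on (inhibit); wire := none
[4] align_heading off; pass none
output none

none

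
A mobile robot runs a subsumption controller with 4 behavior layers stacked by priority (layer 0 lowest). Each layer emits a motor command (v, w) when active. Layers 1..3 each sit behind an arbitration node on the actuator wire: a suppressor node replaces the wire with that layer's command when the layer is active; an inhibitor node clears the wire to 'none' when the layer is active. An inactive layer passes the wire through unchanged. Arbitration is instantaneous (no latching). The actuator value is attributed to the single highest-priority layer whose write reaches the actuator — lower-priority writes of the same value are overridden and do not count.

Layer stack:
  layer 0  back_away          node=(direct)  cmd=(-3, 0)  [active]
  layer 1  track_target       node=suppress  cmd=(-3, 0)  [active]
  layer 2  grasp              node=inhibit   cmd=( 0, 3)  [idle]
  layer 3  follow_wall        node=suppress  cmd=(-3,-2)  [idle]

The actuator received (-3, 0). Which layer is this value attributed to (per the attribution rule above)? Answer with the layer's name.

track_target

layer 0 (back_away) active — direct: (-3, 0)
layer 1 (track_target) active — suppresses: (-3, 0)
layer 2 (grasp) idle — unchanged: (-3, 0)
layer 3 (follow_wall) idle — unchanged: (-3, 0)
→ actuator (-3, 0)
last writer: layer 1 = track_target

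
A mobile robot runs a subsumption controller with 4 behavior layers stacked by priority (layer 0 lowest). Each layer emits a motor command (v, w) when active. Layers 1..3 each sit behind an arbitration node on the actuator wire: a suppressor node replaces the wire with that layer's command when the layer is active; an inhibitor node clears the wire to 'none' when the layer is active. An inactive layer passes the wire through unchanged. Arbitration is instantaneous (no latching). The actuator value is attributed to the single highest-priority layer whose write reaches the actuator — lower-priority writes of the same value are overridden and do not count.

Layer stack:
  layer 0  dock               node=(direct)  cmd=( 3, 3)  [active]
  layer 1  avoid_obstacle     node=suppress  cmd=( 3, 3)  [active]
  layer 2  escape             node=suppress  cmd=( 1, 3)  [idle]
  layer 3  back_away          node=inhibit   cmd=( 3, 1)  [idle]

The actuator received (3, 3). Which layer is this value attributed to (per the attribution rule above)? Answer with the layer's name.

avoid_obstacle

L0 dock: active, feeds wire = (3, 3)
L1 avoid_obstacle: active, suppressor → wire = (3, 3)
L2 escape: idle → wire stays (3, 3)
L3 back_away: idle → wire stays (3, 3)
actuator = (3, 3)
last writer: layer 1 = avoid_obstacle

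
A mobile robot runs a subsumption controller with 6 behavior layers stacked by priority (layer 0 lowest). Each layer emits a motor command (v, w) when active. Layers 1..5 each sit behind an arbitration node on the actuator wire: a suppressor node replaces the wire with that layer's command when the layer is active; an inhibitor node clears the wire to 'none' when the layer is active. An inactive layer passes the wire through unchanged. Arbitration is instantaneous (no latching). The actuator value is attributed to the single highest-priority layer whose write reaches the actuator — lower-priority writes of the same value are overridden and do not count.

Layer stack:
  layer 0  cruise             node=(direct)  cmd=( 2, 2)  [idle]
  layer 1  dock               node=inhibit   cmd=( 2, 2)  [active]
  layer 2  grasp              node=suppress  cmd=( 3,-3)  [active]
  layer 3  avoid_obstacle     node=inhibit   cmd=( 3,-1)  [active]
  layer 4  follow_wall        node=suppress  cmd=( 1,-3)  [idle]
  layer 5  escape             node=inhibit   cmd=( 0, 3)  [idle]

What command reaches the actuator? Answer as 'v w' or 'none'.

L0 cruise: idle → wire = none
L1 dock: active, inhibitor → wire = none
L2 grasp: active, suppressor → wire = (3, -3)
L3 avoid_obstacle: active, inhibitor → wire = none
L4 follow_wall: idle → wire stays none
L5 escape: idle → wire stays none
actuator = none

none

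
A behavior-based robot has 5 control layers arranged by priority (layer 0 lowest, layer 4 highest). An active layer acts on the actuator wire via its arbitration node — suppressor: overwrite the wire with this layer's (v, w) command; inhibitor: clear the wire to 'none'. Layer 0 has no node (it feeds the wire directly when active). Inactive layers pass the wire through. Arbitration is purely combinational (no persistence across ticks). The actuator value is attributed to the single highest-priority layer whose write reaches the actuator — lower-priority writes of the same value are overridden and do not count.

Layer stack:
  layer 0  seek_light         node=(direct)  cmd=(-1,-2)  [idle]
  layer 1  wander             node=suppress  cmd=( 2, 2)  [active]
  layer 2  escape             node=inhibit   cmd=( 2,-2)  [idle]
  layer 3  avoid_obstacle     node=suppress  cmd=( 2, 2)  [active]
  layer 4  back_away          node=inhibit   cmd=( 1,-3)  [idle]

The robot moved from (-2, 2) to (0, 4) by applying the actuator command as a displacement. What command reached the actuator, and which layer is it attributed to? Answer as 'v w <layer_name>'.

2 2 avoid_obstacle

displacement = (0, 4) − (-2, 2) = (2, 2)
L0 seek_light: idle → wire = none
L1 wander: active, suppressor → wire = (2, 2)
L2 escape: idle → wire stays (2, 2)
L3 avoid_obstacle: active, suppressor → wire = (2, 2)
L4 back_away: idle → wire stays (2, 2)
actuator = (2, 2) — from layer 3 (avoid_obstacle)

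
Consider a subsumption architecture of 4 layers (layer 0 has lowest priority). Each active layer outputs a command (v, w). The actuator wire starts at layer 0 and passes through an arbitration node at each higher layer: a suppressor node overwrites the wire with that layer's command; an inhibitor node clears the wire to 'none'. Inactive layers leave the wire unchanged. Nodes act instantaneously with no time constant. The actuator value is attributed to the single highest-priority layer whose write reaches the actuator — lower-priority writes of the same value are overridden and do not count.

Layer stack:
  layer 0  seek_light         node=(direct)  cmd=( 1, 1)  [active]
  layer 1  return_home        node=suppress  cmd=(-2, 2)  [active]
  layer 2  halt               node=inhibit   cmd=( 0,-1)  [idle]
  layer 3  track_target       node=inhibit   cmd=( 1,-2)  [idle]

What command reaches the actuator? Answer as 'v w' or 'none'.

L0 seek_light: active, feeds wire = (1, 1)
L1 return_home: active, suppressor → wire = (-2, 2)
L2 halt: idle → wire stays (-2, 2)
L3 track_target: idle → wire stays (-2, 2)
actuator = (-2, 2)

-2 2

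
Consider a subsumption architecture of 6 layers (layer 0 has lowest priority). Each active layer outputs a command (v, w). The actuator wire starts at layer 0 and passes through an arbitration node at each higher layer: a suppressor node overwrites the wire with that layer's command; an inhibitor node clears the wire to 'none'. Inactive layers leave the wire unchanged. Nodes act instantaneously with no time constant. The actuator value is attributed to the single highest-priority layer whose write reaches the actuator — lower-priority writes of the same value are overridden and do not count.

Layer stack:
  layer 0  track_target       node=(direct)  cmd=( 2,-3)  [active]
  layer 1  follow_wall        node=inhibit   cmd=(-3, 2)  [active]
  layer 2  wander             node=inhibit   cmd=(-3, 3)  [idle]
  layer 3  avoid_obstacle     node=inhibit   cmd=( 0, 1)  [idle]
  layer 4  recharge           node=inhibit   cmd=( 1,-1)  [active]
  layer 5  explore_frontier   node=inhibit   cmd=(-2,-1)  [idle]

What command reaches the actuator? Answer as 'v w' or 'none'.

none

layer 0 (track_target) active — direct: (2, -3)
layer 1 (follow_wall) active — inhibits: none
layer 2 (wander) idle — unchanged: none
layer 3 (avoid_obstacle) idle — unchanged: none
layer 4 (recharge) active — inhibits: none
layer 5 (explore_frontier) idle — unchanged: none
→ actuator none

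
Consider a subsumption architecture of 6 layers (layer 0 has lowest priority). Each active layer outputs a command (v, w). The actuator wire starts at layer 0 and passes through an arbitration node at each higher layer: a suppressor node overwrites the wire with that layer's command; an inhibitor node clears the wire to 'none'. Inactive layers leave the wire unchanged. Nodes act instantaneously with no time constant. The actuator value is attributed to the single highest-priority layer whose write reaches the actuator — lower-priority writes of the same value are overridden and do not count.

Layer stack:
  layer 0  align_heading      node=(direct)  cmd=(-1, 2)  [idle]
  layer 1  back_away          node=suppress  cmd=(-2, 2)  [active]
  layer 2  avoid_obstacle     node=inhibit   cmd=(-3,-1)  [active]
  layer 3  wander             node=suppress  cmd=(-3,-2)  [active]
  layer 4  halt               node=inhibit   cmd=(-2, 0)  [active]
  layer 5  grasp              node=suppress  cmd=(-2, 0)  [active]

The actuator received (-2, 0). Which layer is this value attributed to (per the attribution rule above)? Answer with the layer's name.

L0 align_heading: idle → wire = none
L1 back_away: active, suppressor → wire = (-2, 2)
L2 avoid_obstacle: active, inhibitor → wire = none
L3 wander: active, suppressor → wire = (-3, -2)
L4 halt: active, inhibitor → wire = none
L5 grasp: active, suppressor → wire = (-2, 0)
actuator = (-2, 0)
last writer: layer 5 = grasp

grasp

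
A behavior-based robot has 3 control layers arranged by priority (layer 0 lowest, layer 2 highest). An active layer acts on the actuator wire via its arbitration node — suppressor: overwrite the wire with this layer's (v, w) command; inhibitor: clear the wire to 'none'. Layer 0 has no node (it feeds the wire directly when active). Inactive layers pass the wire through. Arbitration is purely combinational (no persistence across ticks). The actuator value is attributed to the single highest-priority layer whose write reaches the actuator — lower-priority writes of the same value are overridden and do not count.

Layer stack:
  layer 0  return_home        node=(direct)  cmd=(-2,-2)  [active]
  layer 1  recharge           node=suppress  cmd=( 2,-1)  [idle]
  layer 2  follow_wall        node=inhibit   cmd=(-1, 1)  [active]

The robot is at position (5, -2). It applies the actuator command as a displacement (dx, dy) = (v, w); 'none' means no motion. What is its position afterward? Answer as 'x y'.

5 -2

[0] return_home on; wire := (-2, -2)
[1] recharge off; pass (-2, -2)
[2] follow_wall on (inhibit); wire := none
output none
position: (5, -2) + none = (5, -2)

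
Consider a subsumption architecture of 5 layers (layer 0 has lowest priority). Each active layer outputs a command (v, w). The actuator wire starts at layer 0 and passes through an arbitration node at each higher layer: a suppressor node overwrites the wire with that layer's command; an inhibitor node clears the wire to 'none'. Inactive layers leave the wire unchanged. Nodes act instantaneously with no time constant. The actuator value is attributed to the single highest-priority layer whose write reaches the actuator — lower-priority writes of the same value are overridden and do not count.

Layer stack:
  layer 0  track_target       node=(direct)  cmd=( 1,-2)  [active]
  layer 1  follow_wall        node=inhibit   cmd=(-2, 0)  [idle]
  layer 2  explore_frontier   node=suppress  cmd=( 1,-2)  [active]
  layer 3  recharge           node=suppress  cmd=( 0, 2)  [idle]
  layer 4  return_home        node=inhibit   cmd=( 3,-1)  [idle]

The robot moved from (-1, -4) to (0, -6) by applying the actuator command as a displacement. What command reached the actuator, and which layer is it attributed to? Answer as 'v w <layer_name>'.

1 -2 explore_frontier

displacement = (0, -6) − (-1, -4) = (1, -2)
layer 0 (track_target) active — direct: (1, -2)
layer 1 (follow_wall) idle — unchanged: (1, -2)
layer 2 (explore_frontier) active — suppresses: (1, -2)
layer 3 (recharge) idle — unchanged: (1, -2)
layer 4 (return_home) idle — unchanged: (1, -2)
→ actuator (1, -2) — from layer 2 (explore_frontier)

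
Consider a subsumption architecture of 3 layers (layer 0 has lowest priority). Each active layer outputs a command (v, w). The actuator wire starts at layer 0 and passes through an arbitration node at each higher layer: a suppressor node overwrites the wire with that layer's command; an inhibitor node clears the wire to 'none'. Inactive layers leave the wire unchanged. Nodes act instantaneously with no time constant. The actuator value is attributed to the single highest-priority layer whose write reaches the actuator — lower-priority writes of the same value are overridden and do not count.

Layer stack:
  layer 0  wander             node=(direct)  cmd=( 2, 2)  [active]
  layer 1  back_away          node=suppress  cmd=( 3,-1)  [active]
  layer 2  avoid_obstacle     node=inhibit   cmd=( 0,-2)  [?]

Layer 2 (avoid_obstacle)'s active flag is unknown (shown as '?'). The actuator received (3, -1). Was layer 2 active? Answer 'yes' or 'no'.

If layer 2 is active=yes:
  actuator would be none
If layer 2 is active=no:
  actuator would be (3, -1)
Observed (3, -1), so layer 2 was idle.

no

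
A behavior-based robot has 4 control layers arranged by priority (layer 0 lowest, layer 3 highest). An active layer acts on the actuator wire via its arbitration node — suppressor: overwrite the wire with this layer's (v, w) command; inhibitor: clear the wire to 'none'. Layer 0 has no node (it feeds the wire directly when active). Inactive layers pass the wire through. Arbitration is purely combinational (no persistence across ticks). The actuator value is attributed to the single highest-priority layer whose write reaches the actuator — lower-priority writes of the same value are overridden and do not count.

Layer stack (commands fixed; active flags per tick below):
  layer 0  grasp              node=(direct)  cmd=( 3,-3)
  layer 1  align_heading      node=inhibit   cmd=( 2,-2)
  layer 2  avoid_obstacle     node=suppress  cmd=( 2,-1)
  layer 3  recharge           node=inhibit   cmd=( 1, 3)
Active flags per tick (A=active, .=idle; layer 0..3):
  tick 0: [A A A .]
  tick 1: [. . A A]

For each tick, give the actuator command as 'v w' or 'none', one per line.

tick 0:
  layer 0 (grasp) active — direct: (3, -3)
  layer 1 (align_heading) active — inhibits: none
  layer 2 (avoid_obstacle) active — suppresses: (2, -1)
  layer 3 (recharge) idle — unchanged: (2, -1)
  → actuator (2, -1)
tick 1:
  layer 0 (grasp) idle — none
  layer 1 (align_heading) idle — unchanged: none
  layer 2 (avoid_obstacle) active — suppresses: (2, -1)
  layer 3 (recharge) active — inhibits: none
  → actuator none

2 -1
none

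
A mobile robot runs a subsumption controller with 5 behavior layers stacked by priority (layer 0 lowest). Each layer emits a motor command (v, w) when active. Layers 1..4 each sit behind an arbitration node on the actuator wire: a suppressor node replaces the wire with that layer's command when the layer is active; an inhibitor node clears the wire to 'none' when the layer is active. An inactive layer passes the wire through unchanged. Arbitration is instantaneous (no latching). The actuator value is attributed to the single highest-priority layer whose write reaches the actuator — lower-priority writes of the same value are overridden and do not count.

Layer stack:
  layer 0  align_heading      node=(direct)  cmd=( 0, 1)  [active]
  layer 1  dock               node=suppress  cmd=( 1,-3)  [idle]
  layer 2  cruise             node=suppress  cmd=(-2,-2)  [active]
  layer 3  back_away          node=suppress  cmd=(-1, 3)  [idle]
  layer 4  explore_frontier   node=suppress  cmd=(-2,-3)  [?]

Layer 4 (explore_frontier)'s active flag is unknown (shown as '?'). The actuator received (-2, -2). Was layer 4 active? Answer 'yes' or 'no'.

If layer 4 is active=yes:
  actuator would be (-2, -3)
If layer 4 is active=no:
  actuator would be (-2, -2)
Observed (-2, -2), so layer 4 was idle.

no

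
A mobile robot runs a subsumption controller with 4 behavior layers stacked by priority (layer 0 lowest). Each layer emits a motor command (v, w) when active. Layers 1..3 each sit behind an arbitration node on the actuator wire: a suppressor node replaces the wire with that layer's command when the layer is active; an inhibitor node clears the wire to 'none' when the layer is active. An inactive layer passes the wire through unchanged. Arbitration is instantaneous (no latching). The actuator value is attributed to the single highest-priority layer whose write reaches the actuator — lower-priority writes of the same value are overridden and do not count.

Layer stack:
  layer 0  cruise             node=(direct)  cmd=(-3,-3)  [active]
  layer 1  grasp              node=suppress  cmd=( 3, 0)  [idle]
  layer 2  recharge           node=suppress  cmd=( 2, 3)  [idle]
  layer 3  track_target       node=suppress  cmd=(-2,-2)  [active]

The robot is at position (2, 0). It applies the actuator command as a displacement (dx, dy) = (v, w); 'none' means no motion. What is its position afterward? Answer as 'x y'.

[0] cruise on; wire := (-3, -3)
[1] grasp off; pass (-3, -3)
[2] recharge off; pass (-3, -3)
[3] track_target on (suppress); wire := (-2, -2)
output (-2, -2)
position: (2, 0) + (-2, -2) = (0, -2)

0 -2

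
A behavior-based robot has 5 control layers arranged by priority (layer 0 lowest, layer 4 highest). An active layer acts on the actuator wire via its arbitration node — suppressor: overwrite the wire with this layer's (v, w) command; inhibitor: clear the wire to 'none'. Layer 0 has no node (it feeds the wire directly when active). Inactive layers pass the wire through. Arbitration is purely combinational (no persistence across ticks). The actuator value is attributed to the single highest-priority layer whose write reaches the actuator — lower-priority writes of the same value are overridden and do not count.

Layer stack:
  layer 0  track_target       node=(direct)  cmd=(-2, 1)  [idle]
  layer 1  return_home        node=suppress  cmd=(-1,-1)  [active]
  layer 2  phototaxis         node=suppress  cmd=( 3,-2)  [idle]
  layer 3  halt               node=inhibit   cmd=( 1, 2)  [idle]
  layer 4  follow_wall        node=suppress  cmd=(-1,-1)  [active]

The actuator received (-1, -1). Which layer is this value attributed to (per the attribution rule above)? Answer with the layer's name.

follow_wall

L0 track_target: idle → wire = none
L1 return_home: active, suppressor → wire = (-1, -1)
L2 phototaxis: idle → wire stays (-1, -1)
L3 halt: idle → wire stays (-1, -1)
L4 follow_wall: active, suppressor → wire = (-1, -1)
actuator = (-1, -1)
last writer: layer 4 = follow_wall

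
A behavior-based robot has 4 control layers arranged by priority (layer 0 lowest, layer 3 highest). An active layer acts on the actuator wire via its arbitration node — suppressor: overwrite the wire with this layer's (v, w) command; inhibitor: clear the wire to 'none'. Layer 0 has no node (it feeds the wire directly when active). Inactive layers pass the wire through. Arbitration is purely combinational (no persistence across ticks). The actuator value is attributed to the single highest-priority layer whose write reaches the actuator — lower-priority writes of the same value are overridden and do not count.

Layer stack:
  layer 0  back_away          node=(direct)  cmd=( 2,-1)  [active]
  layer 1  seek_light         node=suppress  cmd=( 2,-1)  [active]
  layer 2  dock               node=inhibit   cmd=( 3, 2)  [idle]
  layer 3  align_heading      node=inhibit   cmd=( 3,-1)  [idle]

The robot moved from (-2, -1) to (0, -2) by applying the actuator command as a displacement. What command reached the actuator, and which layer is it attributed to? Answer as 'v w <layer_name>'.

displacement = (0, -2) − (-2, -1) = (2, -1)
[0] back_away on; wire := (2, -1)
[1] seek_light on (suppress); wire := (2, -1)
[2] dock off; pass (2, -1)
[3] align_heading off; pass (2, -1)
output (2, -1) — from layer 1 (seek_light)

2 -1 seek_light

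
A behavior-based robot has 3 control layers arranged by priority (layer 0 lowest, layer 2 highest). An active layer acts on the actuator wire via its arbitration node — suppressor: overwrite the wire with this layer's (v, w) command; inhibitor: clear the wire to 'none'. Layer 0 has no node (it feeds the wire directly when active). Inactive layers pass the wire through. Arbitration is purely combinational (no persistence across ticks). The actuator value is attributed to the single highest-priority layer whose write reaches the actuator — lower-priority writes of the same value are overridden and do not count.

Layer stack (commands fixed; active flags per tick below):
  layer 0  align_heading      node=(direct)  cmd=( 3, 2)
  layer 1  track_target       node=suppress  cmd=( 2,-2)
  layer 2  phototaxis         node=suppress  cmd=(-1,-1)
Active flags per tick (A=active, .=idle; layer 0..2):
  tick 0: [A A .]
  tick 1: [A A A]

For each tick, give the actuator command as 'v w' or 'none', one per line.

tick 0:
  [0] align_heading on; wire := (3, 2)
  [1] track_target on (suppress); wire := (2, -2)
  [2] phototaxis off; pass (2, -2)
  output (2, -2)
tick 1:
  [0] align_heading on; wire := (3, 2)
  [1] track_target on (suppress); wire := (2, -2)
  [2] phototaxis on (suppress); wire := (-1, -1)
  output (-1, -1)

2 -2
-1 -1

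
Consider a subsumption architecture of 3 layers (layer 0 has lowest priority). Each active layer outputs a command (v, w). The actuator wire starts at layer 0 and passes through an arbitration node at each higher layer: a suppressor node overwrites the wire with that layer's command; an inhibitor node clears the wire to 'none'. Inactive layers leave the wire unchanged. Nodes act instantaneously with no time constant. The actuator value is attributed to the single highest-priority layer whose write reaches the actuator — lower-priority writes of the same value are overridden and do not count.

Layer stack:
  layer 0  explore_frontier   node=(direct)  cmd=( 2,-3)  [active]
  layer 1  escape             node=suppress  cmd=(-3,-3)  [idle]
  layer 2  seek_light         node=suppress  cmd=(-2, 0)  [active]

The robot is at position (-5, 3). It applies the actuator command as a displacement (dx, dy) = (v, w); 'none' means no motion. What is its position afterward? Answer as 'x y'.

-7 3

L0 explore_frontier: active, feeds wire = (2, -3)
L1 escape: idle → wire stays (2, -3)
L2 seek_light: active, suppressor → wire = (-2, 0)
actuator = (-2, 0)
position: (-5, 3) + (-2, 0) = (-7, 3)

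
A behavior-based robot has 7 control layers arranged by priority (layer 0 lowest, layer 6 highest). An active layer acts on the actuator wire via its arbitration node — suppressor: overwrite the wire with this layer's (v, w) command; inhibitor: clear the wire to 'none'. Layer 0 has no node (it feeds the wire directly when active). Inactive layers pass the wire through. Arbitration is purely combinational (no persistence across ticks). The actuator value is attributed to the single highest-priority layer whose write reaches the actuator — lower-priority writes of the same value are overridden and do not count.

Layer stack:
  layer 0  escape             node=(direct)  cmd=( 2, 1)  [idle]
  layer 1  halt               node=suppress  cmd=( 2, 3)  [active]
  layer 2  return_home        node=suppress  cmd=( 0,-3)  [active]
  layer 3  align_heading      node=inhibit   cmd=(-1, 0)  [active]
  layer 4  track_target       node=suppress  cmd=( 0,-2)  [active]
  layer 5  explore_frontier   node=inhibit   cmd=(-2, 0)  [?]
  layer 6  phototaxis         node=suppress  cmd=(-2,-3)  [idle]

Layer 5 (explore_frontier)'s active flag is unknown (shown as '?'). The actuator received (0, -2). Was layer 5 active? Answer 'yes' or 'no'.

no

If layer 5 is active=yes:
  actuator would be none
If layer 5 is active=no:
  actuator would be (0, -2)
Observed (0, -2), so layer 5 was idle.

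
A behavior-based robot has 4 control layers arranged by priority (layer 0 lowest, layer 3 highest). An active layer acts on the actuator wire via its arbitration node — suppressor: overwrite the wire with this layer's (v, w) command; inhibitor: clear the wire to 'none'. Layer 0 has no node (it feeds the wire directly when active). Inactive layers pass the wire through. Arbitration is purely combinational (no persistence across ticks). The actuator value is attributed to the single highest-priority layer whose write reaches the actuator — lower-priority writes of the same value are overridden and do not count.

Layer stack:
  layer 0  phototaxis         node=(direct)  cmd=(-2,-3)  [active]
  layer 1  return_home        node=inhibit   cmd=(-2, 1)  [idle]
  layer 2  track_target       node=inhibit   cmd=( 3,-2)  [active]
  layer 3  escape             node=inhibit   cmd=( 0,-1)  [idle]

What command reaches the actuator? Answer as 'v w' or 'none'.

layer 0 (phototaxis) active — direct: (-2, -3)
layer 1 (return_home) idle — unchanged: (-2, -3)
layer 2 (track_target) active — inhibits: none
layer 3 (escape) idle — unchanged: none
→ actuator none

none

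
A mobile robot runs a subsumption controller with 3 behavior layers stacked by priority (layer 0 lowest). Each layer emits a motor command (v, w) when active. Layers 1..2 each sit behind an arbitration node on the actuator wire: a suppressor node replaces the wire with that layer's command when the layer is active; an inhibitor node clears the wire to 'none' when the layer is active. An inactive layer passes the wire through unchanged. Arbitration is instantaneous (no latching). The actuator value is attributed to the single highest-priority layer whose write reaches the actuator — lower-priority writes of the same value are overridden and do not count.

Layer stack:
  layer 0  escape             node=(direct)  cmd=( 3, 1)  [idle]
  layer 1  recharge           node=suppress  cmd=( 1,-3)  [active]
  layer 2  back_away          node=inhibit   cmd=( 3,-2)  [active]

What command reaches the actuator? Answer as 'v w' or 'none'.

none

[0] escape off; wire := none
[1] recharge on (suppress); wire := (1, -3)
[2] back_away on (inhibit); wire := none
output none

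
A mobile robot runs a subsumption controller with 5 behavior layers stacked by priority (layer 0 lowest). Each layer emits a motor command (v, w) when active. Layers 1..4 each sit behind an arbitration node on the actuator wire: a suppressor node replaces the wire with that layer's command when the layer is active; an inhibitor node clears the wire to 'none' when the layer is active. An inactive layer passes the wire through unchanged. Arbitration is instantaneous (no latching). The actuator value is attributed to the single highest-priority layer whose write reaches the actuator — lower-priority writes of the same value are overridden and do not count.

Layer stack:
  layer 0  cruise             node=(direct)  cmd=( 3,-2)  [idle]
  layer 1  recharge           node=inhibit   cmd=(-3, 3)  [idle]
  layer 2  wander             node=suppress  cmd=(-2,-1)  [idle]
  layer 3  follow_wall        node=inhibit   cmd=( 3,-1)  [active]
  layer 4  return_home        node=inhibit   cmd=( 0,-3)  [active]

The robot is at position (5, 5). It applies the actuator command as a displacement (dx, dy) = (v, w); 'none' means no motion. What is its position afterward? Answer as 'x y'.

layer 0 (cruise) idle — none
layer 1 (recharge) idle — unchanged: none
layer 2 (wander) idle — unchanged: none
layer 3 (follow_wall) active — inhibits: none
layer 4 (return_home) active — inhibits: none
→ actuator none
position: (5, 5) + none = (5, 5)

5 5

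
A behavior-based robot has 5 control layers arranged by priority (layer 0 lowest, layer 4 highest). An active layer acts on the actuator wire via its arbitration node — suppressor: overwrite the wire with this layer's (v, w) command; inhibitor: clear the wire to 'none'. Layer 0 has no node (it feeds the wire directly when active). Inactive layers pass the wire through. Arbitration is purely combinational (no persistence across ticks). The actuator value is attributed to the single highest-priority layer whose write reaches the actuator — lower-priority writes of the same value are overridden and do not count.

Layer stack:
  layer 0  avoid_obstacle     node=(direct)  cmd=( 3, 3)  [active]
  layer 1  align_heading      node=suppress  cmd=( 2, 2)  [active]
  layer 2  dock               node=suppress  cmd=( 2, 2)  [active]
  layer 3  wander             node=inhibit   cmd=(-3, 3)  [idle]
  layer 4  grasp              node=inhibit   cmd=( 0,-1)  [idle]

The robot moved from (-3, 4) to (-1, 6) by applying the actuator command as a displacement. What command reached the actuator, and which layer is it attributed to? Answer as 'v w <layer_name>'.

displacement = (-1, 6) − (-3, 4) = (2, 2)
[0] avoid_obstacle on; wire := (3, 3)
[1] align_heading on (suppress); wire := (2, 2)
[2] dock on (suppress); wire := (2, 2)
[3] wander off; pass (2, 2)
[4] grasp off; pass (2, 2)
output (2, 2) — from layer 2 (dock)

2 2 dock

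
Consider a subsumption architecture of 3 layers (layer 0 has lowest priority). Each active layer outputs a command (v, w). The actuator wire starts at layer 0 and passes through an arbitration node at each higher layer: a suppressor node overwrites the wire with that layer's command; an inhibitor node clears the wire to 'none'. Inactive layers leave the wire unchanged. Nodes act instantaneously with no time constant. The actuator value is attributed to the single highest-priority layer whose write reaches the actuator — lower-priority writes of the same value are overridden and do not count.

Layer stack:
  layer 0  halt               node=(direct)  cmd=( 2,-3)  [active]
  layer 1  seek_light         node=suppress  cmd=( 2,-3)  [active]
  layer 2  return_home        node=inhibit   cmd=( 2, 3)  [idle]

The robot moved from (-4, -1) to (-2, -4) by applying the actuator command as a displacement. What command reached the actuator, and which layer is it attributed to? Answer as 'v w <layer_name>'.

displacement = (-2, -4) − (-4, -1) = (2, -3)
[0] halt on; wire := (2, -3)
[1] seek_light on (suppress); wire := (2, -3)
[2] return_home off; pass (2, -3)
output (2, -3) — from layer 1 (seek_light)

2 -3 seek_light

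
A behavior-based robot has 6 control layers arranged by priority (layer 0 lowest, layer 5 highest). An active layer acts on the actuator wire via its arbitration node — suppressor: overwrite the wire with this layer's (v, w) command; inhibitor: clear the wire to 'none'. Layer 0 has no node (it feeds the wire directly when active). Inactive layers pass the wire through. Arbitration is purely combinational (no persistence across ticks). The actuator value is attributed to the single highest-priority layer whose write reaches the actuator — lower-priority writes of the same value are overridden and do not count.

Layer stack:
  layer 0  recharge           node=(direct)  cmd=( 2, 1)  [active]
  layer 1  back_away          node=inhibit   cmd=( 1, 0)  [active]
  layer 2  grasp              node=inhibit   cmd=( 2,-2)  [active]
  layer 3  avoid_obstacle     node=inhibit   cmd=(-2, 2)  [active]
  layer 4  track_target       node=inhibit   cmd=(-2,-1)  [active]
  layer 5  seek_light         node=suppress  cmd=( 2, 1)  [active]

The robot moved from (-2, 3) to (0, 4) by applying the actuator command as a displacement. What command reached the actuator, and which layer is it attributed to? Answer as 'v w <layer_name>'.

displacement = (0, 4) − (-2, 3) = (2, 1)
L0 recharge: active, feeds wire = (2, 1)
L1 back_away: active, inhibitor → wire = none
L2 grasp: active, inhibitor → wire = none
L3 avoid_obstacle: active, inhibitor → wire = none
L4 track_target: active, inhibitor → wire = none
L5 seek_light: active, suppressor → wire = (2, 1)
actuator = (2, 1) — from layer 5 (seek_light)

2 1 seek_light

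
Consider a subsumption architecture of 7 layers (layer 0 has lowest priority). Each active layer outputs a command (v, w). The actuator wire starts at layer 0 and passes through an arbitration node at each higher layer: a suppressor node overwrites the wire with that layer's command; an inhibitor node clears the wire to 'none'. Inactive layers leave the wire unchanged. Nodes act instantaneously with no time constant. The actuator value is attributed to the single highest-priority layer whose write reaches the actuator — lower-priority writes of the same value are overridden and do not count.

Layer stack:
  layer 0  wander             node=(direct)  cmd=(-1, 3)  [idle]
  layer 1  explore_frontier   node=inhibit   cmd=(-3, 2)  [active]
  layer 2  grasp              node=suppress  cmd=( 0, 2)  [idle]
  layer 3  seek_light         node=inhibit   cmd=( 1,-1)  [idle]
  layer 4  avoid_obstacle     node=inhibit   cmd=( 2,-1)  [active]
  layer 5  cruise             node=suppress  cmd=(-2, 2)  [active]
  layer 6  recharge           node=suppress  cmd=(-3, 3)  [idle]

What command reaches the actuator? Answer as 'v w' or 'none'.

-2 2

layer 0 (wander) idle — none
layer 1 (explore_frontier) active — inhibits: none
layer 2 (grasp) idle — unchanged: none
layer 3 (seek_light) idle — unchanged: none
layer 4 (avoid_obstacle) active — inhibits: none
layer 5 (cruise) active — suppresses: (-2, 2)
layer 6 (recharge) idle — unchanged: (-2, 2)
→ actuator (-2, 2)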